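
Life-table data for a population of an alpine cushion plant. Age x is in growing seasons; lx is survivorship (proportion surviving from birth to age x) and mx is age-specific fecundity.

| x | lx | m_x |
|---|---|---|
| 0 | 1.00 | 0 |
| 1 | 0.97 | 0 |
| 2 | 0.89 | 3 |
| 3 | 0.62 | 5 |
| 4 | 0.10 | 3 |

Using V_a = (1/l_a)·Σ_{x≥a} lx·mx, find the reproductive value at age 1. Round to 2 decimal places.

6.26

lx·mx for x ≥ 1: 0, 2.67, 3.1, 0.3 → sum = 6.07
V_1 = 6.07 / l_1 = 6.07 / 0.97 = 6.257732… → 6.26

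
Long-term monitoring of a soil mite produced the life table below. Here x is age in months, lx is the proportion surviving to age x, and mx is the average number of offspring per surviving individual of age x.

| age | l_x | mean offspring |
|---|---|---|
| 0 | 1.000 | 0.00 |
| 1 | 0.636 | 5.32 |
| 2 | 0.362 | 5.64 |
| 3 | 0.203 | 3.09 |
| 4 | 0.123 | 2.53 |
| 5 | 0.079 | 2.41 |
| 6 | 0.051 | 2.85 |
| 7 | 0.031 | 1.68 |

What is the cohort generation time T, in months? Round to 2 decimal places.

lx·mx: 0, 3.38352, 2.04168, 0.62727, 0.31119, 0.19039, 0.14535, 0.05208 → R0 = 6.75148
x·lx·mx: 0, 3.38352, 4.08336, 1.88181, 1.24476, 0.95195, 0.8721, 0.36456 → Σ = 12.78206
T = 12.78206 / 6.75148 = 1.893223… → 1.89

1.89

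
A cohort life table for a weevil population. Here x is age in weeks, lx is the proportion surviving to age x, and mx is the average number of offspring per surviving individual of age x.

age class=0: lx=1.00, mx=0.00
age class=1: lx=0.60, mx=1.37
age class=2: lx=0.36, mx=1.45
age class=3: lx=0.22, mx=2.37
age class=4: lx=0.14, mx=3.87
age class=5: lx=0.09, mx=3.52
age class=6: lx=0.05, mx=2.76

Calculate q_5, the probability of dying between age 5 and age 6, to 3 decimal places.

0.444

q_5 = (l_5 − l_6) / l_5 = (0.09 − 0.05) / 0.09
     = 0.04 / 0.09 = 0.444444… → 0.444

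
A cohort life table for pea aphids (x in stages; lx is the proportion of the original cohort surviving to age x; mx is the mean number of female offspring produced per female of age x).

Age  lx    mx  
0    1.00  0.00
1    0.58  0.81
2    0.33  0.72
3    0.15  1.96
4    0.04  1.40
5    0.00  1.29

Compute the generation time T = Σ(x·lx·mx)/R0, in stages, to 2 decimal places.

1.94

lx·mx: 0, 0.4698, 0.2376, 0.294, 0.056, 0 → R0 = 1.0574
x·lx·mx: 0, 0.4698, 0.4752, 0.882, 0.224, 0 → Σ = 2.051
T = 2.051 / 1.0574 = 1.939663… → 1.94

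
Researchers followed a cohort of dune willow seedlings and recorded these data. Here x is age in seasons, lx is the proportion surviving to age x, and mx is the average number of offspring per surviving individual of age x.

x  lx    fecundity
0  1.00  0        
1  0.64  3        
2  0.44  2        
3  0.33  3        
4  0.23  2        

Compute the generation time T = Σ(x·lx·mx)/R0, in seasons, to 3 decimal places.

1.998

lx·mx: 0, 1.92, 0.88, 0.99, 0.46 → R0 = 4.25
x·lx·mx: 0, 1.92, 1.76, 2.97, 1.84 → Σ = 8.49
T = 8.49 / 4.25 = 1.997647… → 1.998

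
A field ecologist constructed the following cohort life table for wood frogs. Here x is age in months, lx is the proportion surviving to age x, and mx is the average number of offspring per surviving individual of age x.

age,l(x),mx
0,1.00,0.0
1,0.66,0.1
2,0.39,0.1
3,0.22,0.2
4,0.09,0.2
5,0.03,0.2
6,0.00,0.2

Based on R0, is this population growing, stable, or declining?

declining

R0 = Σ lx·mx = 0 + 0.066 + 0.039 + 0.044 + 0.018 + 0.006 + 0 = 0.173
R0 < 1, so the population is declining.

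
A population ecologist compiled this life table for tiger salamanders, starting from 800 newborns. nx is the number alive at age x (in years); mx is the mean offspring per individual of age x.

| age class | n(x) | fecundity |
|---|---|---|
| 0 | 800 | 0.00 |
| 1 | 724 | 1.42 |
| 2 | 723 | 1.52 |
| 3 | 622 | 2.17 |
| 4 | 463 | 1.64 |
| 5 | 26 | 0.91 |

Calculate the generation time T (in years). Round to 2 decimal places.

lx = nx/n0 = nx/800: 1, 0.905, 0.90375, 0.7775, 0.57875, 0.0325
lx·mx: 0, 1.2851, 1.3737…, 1.687175, 0.94915…, 0.029575 → R0 = 5.3247…
x·lx·mx: 0, 1.2851, 2.7474…, 5.061525, 3.7966…, 0.147875 → Σ = 13.0385…
T = 13.0385… / 5.3247… = 2.448683… → 2.45

2.45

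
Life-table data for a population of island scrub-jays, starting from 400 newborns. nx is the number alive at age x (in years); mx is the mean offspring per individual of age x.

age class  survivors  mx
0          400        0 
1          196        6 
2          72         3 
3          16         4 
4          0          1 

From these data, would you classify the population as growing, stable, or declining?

lx = nx/n0 = nx/400: 1, 0.49, 0.18, 0.04, 0
R0 = Σ lx·mx = 0 + 2.94 + 0.54 + 0.16 + 0 = 3.64
R0 > 1, so the population is growing.

growing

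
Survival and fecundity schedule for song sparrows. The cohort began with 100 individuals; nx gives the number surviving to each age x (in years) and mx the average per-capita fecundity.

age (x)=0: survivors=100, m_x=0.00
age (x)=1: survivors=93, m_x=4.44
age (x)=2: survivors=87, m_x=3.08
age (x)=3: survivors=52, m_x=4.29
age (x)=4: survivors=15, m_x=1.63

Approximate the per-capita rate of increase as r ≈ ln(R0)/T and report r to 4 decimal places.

lx = nx/n0 = nx/100: 1, 0.93, 0.87, 0.52, 0.15
R0 = Σ lx·mx = 0 + 4.1292 + 2.6796 + 2.2308 + 0.2445 = 9.2841
Σ x·lx·mx = 17.1588; T = 17.1588/9.2841 = 1.84819…
r ≈ ln(R0)/T = ln(9.2841)/1.84819… = 1.205666… → 1.2057

1.2057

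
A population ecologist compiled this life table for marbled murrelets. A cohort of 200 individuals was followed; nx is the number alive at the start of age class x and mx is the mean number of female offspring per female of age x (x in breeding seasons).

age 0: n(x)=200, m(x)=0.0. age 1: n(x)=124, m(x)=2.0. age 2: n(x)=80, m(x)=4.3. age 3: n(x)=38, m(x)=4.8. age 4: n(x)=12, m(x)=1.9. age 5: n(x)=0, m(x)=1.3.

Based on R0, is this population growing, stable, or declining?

growing

lx = nx/n0 = nx/200: 1, 0.62, 0.4, 0.19, 0.06, 0
R0 = Σ lx·mx = 0 + 1.24 + 1.72 + 0.912 + 0.114 + 0 = 3.986
R0 > 1, so the population is growing.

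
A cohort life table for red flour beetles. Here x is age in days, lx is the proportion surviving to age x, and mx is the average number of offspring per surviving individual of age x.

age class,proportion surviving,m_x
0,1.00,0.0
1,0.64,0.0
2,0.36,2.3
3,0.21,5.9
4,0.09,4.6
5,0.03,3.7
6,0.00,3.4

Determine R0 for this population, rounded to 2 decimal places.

lx·mx by age: 0, 0, 0.828, 1.239, 0.414, 0.111, 0
R0 = Σ lx·mx = 2.592 → 2.59

2.59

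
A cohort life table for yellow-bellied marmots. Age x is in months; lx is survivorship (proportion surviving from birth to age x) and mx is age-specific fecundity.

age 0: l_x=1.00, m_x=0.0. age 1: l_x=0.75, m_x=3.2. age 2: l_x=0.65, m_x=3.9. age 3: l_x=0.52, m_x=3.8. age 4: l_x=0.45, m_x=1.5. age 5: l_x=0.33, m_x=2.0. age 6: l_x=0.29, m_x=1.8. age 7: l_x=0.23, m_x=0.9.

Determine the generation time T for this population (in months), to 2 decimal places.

lx·mx: 0, 2.4, 2.535, 1.976, 0.675, 0.66, 0.522, 0.207 → R0 = 8.975
x·lx·mx: 0, 2.4, 5.07, 5.928, 2.7, 3.3, 3.132, 1.449 → Σ = 23.979
T = 23.979 / 8.975 = 2.671755… → 2.67

2.67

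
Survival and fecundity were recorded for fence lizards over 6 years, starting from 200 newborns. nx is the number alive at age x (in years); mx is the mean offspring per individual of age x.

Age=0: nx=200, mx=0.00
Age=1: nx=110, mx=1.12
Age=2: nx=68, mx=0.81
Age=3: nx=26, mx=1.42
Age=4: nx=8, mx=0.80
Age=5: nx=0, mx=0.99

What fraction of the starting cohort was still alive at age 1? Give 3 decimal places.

l_1 = n_1/n_0 = 110/200 = 0.55 → 0.550

0.550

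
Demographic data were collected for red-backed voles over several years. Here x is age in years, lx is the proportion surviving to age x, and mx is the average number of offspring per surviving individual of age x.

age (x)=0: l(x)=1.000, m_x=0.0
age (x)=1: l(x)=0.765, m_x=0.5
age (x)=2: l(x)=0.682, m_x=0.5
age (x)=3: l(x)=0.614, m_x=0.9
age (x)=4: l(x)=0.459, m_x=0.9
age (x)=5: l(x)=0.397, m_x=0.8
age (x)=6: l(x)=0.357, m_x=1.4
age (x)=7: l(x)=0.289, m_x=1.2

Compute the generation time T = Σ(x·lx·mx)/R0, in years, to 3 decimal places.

lx·mx: 0, 0.3825, 0.341, 0.5526, 0.4131, 0.3176, 0.4998, 0.3468 → R0 = 2.8534
x·lx·mx: 0, 0.3825, 0.682, 1.6578, 1.6524, 1.588, 2.9988, 2.4276 → Σ = 11.3891
T = 11.3891 / 2.8534 = 3.991414… → 3.991

3.991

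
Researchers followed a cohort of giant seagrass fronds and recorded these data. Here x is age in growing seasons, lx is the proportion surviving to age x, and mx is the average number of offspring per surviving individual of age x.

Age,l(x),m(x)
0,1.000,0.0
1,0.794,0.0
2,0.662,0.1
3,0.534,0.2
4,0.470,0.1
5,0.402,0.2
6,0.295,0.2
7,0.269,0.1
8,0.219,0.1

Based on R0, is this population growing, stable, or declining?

declining

R0 = Σ lx·mx = 0 + 0 + 0.0662 + 0.1068 + 0.047 + 0.0804 + 0.059 + 0.0269 + 0.0219 = 0.4082
R0 < 1, so the population is declining.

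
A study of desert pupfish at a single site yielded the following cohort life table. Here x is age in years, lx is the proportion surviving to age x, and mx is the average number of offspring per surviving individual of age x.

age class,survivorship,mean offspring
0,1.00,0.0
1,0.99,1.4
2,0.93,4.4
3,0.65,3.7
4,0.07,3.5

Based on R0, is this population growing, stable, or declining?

R0 = Σ lx·mx = 0 + 1.386 + 4.092 + 2.405 + 0.245 = 8.128
R0 > 1, so the population is growing.

growing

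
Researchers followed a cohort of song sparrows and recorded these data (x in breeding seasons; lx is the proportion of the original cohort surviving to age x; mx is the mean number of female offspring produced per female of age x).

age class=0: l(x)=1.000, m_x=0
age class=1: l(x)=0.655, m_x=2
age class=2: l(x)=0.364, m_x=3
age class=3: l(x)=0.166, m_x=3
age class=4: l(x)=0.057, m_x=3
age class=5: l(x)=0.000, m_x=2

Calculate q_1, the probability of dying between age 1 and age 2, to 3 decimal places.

q_1 = (l_1 − l_2) / l_1 = (0.655 − 0.364) / 0.655
     = 0.291 / 0.655 = 0.444275… → 0.444

0.444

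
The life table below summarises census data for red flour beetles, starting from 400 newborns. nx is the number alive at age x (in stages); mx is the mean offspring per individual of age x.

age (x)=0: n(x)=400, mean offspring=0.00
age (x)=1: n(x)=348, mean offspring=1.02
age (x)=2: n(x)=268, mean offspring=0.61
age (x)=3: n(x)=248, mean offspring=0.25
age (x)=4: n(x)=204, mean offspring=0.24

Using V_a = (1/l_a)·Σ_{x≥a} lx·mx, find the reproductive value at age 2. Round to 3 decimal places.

lx = nx/n0 = nx/400: 1, 0.87, 0.67, 0.62, 0.51
lx·mx for x ≥ 2: 0.4087, 0.155, 0.1224 → sum = 0.6861
V_2 = 0.6861 / l_2 = 0.6861 / 0.67 = 1.02403… → 1.024

1.024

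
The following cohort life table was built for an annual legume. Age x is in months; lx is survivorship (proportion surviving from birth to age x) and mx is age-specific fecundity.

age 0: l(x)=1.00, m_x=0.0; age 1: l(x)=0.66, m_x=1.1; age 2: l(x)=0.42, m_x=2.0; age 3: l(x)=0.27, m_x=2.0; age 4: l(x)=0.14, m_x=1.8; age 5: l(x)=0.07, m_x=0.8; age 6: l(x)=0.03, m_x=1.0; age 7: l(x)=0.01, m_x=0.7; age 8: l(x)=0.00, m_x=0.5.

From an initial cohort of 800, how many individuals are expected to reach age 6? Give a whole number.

24

Expected survivors = N0 · l_6 = 800 × 0.03 = 24 → 24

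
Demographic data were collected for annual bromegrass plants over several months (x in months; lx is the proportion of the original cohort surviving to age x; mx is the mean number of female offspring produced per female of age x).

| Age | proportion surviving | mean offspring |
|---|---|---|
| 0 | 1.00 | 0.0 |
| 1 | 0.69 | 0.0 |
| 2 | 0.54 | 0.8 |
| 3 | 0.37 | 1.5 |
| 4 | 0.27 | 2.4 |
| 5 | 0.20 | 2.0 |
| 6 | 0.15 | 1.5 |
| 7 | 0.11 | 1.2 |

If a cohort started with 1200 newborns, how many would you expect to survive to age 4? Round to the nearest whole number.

324

Expected survivors = N0 · l_4 = 1200 × 0.27 = 324 → 324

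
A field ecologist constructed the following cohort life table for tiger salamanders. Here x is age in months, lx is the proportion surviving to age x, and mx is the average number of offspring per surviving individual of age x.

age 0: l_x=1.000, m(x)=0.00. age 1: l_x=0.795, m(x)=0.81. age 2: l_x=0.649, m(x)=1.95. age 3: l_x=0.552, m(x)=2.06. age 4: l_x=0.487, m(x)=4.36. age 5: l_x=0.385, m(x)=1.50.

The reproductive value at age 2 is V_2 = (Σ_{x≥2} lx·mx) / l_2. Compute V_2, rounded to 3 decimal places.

lx·mx for x ≥ 2: 1.26555, 1.13712, 2.12332, 0.5775 → sum = 5.10349
V_2 = 5.10349 / l_2 = 5.10349 / 0.649 = 7.863621… → 7.864

7.864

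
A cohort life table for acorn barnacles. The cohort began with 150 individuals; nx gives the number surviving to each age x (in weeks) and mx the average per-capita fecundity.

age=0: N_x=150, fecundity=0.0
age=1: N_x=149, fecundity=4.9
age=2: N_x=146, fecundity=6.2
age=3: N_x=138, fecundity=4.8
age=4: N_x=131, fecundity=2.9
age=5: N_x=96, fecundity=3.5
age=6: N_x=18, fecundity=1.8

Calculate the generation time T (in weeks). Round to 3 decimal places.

lx = nx/n0 = nx/150: 1, 0.99333…, 0.97333…, 0.92, 0.87333…, 0.64, 0.12
lx·mx: 0, 4.867333…, 6.034667…, 4.416, 2.532667…, 2.24, 0.216 → R0 = 20.306667…
x·lx·mx: 0, 4.867333…, 12.069333…, 13.248, 10.130667…, 11.2, 1.296 → Σ = 52.811333…
T = 52.811333… / 20.306667… = 2.600689… → 2.601

2.601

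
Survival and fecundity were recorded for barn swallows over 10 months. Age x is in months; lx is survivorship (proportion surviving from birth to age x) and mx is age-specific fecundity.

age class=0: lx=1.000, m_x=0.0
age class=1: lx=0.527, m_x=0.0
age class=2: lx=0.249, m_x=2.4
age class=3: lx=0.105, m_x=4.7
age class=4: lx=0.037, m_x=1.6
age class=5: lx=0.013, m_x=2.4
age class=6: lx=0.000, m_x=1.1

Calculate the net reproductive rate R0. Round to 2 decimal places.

1.18

lx·mx by age: 0, 0, 0.5976, 0.4935, 0.0592, 0.0312, 0
R0 = Σ lx·mx = 1.1815 → 1.18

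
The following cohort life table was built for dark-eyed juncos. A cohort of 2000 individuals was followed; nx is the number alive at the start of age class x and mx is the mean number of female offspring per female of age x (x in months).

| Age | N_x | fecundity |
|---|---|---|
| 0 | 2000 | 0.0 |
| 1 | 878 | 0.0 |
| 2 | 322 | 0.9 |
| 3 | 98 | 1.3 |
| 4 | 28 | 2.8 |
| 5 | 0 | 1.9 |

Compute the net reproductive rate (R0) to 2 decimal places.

0.25

lx = nx/n0 = nx/2000: 1, 0.439, 0.161, 0.049, 0.014, 0
lx·mx by age: 0, 0, 0.1449, 0.0637, 0.0392, 0
R0 = Σ lx·mx = 0.2478 → 0.25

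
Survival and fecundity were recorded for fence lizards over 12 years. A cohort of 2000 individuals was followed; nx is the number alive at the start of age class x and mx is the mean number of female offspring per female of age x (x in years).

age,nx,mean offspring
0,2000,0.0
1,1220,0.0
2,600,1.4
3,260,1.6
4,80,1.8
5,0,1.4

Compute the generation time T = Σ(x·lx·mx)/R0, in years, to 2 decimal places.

2.50

lx = nx/n0 = nx/2000: 1, 0.61, 0.3, 0.13, 0.04, 0
lx·mx: 0, 0, 0.42, 0.208, 0.072, 0 → R0 = 0.7
x·lx·mx: 0, 0, 0.84, 0.624, 0.288, 0 → Σ = 1.752
T = 1.752 / 0.7 = 2.502857… → 2.50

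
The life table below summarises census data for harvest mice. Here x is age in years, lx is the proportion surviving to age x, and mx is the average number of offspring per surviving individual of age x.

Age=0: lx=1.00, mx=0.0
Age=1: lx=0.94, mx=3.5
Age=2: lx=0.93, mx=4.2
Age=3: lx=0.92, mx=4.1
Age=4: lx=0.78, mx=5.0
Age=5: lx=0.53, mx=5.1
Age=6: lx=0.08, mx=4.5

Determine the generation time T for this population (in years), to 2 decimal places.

2.99

lx·mx: 0, 3.29, 3.906, 3.772, 3.9, 2.703, 0.36 → R0 = 17.931
x·lx·mx: 0, 3.29, 7.812, 11.316, 15.6, 13.515, 2.16 → Σ = 53.693
T = 53.693 / 17.931 = 2.994423… → 2.99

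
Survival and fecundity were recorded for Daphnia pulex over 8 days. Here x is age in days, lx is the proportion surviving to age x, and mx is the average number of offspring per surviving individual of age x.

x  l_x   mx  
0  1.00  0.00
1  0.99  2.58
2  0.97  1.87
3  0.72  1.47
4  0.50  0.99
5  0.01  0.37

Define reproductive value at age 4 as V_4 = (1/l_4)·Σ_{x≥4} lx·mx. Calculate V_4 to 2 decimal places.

1.00

lx·mx for x ≥ 4: 0.495, 0.0037 → sum = 0.4987
V_4 = 0.4987 / l_4 = 0.4987 / 0.5 = 0.9974 → 1.00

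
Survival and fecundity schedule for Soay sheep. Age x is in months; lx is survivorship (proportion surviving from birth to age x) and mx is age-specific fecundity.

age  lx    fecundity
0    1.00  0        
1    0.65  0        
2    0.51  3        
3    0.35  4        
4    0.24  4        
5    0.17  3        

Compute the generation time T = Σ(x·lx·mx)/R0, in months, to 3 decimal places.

3.102

lx·mx: 0, 0, 1.53, 1.4, 0.96, 0.51 → R0 = 4.4
x·lx·mx: 0, 0, 3.06, 4.2, 3.84, 2.55 → Σ = 13.65
T = 13.65 / 4.4 = 3.102273… → 3.102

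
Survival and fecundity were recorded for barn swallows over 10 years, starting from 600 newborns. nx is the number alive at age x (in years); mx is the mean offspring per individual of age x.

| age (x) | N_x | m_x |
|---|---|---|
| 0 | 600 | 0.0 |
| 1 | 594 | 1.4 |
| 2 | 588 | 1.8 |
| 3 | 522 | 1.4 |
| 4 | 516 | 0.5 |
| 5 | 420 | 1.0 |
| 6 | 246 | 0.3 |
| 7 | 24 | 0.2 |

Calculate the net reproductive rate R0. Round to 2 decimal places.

5.63

lx = nx/n0 = nx/600: 1, 0.99, 0.98, 0.87, 0.86, 0.7, 0.41, 0.04
lx·mx by age: 0, 1.386, 1.764, 1.218, 0.43, 0.7, 0.123, 0.008
R0 = Σ lx·mx = 5.629 → 5.63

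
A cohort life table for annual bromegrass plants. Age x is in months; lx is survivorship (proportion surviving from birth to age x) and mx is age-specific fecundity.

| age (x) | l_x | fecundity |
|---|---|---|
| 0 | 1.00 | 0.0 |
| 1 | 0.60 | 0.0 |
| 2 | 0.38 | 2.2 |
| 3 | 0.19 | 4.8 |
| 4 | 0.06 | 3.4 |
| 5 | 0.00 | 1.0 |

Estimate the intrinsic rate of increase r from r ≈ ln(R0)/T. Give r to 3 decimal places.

0.250

R0 = Σ lx·mx = 0 + 0 + 0.836 + 0.912 + 0.204 + 0 = 1.952
Σ x·lx·mx = 5.224; T = 5.224/1.952 = 2.67623…
r ≈ ln(R0)/T = ln(1.952)/2.67623… = 0.24992… → 0.250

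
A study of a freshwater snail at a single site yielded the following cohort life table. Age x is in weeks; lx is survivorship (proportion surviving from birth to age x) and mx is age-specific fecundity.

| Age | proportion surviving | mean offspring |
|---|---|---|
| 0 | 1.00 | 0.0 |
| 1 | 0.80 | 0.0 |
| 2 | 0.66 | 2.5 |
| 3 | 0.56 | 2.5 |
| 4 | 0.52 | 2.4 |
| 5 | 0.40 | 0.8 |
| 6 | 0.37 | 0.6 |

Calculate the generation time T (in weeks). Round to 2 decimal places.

3.19

lx·mx: 0, 0, 1.65, 1.4, 1.248, 0.32, 0.222 → R0 = 4.84
x·lx·mx: 0, 0, 3.3, 4.2, 4.992, 1.6, 1.332 → Σ = 15.424
T = 15.424 / 4.84 = 3.186777… → 3.19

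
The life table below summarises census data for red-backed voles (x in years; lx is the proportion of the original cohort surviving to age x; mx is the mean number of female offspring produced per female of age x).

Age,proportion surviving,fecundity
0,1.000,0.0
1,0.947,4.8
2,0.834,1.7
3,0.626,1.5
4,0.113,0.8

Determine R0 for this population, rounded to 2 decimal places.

6.99

lx·mx by age: 0, 4.5456, 1.4178, 0.939, 0.0904
R0 = Σ lx·mx = 6.9928 → 6.99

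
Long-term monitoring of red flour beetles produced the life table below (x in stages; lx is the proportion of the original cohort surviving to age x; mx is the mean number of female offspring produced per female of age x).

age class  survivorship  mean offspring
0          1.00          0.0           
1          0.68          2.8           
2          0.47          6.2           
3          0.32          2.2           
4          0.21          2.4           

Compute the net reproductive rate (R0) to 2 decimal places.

6.03

lx·mx by age: 0, 1.904, 2.914, 0.704, 0.504
R0 = Σ lx·mx = 6.026 → 6.03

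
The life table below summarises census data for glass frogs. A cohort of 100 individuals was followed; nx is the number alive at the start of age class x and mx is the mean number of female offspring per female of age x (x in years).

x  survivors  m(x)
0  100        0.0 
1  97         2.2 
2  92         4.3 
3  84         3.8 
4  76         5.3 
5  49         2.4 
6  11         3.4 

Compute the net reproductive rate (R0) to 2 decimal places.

14.86

lx = nx/n0 = nx/100: 1, 0.97, 0.92, 0.84, 0.76, 0.49, 0.11
lx·mx by age: 0, 2.134, 3.956, 3.192, 4.028, 1.176, 0.374
R0 = Σ lx·mx = 14.86 → 14.86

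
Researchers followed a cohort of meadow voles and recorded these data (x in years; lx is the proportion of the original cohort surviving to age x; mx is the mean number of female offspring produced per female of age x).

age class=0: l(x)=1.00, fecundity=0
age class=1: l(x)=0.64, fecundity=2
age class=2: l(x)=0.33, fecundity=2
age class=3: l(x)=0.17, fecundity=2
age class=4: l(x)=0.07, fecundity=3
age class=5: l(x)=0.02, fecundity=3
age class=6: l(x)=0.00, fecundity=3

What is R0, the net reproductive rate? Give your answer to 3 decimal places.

2.550

lx·mx by age: 0, 1.28, 0.66, 0.34, 0.21, 0.06, 0
R0 = Σ lx·mx = 2.55 → 2.550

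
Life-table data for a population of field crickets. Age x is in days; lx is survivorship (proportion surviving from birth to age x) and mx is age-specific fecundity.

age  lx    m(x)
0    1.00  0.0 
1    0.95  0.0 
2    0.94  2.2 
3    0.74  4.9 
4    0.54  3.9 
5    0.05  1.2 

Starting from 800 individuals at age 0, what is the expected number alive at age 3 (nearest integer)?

Expected survivors = N0 · l_3 = 800 × 0.74 = 592 → 592

592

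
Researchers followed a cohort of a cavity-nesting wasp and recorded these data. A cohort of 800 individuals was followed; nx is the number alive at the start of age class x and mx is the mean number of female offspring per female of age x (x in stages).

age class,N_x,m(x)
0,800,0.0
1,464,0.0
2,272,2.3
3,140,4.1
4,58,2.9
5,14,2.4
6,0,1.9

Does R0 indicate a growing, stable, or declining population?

lx = nx/n0 = nx/800: 1, 0.58, 0.34, 0.175, 0.0725, 0.0175, 0
R0 = Σ lx·mx = 0 + 0 + 0.782 + 0.7175 + 0.21025 + 0.042 + 0 = 1.75175
R0 > 1, so the population is growing.

growing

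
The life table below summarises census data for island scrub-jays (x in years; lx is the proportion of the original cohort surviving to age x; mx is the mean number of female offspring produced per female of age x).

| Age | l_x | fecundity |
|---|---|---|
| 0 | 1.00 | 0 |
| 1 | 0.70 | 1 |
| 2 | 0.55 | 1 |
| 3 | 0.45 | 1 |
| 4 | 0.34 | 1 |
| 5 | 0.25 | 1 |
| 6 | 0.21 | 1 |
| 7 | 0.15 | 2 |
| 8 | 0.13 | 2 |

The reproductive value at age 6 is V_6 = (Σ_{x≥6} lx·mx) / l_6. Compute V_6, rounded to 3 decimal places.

lx·mx for x ≥ 6: 0.21, 0.3, 0.26 → sum = 0.77
V_6 = 0.77 / l_6 = 0.77 / 0.21 = 3.666667… → 3.667

3.667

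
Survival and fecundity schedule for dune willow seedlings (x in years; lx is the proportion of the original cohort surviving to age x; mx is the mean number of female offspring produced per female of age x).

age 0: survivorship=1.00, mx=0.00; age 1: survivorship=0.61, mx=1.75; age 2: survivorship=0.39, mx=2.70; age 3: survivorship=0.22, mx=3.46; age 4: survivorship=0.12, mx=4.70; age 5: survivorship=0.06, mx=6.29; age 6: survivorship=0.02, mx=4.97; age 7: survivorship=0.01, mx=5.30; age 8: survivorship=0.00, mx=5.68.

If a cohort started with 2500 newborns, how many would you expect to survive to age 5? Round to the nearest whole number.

150

Expected survivors = N0 · l_5 = 2500 × 0.06 = 150 → 150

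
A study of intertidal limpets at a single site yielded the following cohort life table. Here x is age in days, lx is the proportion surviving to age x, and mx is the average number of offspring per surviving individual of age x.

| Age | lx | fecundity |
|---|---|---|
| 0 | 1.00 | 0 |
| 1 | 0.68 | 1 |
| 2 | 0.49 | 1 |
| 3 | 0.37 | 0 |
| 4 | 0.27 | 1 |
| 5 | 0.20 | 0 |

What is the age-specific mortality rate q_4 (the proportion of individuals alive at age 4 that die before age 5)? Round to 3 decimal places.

q_4 = (l_4 − l_5) / l_4 = (0.27 − 0.2) / 0.27
     = 0.07 / 0.27 = 0.259259… → 0.259

0.259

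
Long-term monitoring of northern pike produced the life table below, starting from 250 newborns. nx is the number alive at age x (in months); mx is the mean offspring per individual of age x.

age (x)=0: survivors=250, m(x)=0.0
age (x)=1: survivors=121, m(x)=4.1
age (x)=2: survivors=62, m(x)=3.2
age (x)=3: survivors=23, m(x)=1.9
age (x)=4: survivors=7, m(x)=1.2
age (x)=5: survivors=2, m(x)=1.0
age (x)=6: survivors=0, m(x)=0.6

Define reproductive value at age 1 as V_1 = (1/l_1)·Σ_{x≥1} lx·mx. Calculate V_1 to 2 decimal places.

lx = nx/n0 = nx/250: 1, 0.484, 0.248, 0.092, 0.028, 0.008, 0
lx·mx for x ≥ 1: 1.9844, 0.7936, 0.1748, 0.0336, 0.008, 0 → sum = 2.9944
V_1 = 2.9944 / l_1 = 2.9944 / 0.484 = 6.186777… → 6.19

6.19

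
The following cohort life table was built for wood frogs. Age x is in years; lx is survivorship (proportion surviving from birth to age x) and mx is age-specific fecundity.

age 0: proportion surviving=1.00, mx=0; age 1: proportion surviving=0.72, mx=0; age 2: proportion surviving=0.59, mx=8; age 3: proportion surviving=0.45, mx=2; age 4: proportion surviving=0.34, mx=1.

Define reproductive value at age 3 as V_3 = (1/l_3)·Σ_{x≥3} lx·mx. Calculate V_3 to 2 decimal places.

2.76

lx·mx for x ≥ 3: 0.9, 0.34 → sum = 1.24
V_3 = 1.24 / l_3 = 1.24 / 0.45 = 2.755556… → 2.76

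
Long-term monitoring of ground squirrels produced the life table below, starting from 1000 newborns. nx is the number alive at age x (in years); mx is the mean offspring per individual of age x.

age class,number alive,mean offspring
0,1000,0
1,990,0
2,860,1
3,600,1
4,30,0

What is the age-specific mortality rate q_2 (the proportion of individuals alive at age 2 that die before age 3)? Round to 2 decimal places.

0.30

lx = nx/n0 = nx/1000: 1, 0.99, 0.86, 0.6, 0.03
q_2 = (l_2 − l_3) / l_2 = (0.86 − 0.6) / 0.86
     = 0.26 / 0.86 = 0.302326… → 0.30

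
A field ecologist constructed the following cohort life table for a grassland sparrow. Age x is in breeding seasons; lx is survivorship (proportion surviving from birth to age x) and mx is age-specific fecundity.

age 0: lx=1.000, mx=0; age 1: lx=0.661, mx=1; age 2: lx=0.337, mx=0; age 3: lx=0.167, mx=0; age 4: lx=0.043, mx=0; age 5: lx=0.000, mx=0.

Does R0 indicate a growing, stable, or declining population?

R0 = Σ lx·mx = 0 + 0.661 + 0 + 0 + 0 + 0 = 0.661
R0 < 1, so the population is declining.

declining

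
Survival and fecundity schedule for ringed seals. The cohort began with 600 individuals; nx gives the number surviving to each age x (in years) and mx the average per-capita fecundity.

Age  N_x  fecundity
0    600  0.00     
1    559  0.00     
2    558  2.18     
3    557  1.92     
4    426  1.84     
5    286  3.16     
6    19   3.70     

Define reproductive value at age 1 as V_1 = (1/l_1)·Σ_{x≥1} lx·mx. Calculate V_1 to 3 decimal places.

lx = nx/n0 = nx/600: 1, 0.93167…, 0.93, 0.92833…, 0.71, 0.47667…, 0.03167…
lx·mx for x ≥ 1: 0, 2.0274, 1.7824…, 1.3064, 1.506267…, 0.117167… → sum = 6.739633…
V_1 = 6.739633… / l_1 = 6.739633… / 0.931667… = 7.233953… → 7.234

7.234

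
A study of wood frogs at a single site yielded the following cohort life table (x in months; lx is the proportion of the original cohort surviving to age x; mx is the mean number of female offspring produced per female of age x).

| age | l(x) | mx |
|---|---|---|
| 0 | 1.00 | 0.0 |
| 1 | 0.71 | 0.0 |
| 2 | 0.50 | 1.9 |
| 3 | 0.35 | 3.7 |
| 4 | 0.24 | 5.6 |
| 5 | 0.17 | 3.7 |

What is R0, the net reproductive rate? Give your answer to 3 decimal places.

lx·mx by age: 0, 0, 0.95, 1.295, 1.344, 0.629
R0 = Σ lx·mx = 4.218 → 4.218

4.218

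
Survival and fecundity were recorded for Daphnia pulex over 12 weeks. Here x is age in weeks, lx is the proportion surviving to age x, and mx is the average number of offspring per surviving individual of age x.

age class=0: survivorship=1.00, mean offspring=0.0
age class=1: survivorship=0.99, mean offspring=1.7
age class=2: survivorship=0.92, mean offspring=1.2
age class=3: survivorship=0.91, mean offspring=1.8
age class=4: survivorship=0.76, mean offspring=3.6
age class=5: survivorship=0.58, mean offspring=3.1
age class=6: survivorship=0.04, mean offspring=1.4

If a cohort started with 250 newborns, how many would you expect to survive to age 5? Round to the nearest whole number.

Expected survivors = N0 · l_5 = 250 × 0.58 = 145 → 145

145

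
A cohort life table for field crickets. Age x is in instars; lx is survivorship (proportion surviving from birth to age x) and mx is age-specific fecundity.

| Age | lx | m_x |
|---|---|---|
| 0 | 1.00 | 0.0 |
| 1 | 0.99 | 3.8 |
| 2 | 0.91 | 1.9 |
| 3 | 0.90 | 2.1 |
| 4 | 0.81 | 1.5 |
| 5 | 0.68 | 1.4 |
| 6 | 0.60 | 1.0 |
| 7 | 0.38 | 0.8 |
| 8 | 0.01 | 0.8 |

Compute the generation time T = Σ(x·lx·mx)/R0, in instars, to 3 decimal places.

2.706

lx·mx: 0, 3.762, 1.729, 1.89, 1.215, 0.952, 0.6, 0.304, 0.008 → R0 = 10.46
x·lx·mx: 0, 3.762, 3.458, 5.67, 4.86, 4.76, 3.6, 2.128, 0.064 → Σ = 28.302
T = 28.302 / 10.46 = 2.705736… → 2.706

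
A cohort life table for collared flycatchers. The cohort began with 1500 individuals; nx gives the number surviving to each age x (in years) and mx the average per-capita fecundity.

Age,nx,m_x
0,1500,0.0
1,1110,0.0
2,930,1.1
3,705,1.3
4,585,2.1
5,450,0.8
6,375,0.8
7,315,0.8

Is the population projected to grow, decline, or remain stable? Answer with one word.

growing

lx = nx/n0 = nx/1500: 1, 0.74, 0.62, 0.47, 0.39, 0.3, 0.25, 0.21
R0 = Σ lx·mx = 0 + 0 + 0.682 + 0.611 + 0.819 + 0.24 + 0.2 + 0.168 = 2.72
R0 > 1, so the population is growing.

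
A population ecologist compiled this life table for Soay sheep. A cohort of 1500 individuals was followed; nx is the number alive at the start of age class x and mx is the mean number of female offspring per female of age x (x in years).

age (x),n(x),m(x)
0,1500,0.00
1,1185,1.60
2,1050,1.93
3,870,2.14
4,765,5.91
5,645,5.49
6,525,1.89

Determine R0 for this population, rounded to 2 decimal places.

9.89

lx = nx/n0 = nx/1500: 1, 0.79, 0.7, 0.58, 0.51, 0.43, 0.35
lx·mx by age: 0, 1.264, 1.351, 1.2412, 3.0141, 2.3607, 0.6615
R0 = Σ lx·mx = 9.8925 → 9.89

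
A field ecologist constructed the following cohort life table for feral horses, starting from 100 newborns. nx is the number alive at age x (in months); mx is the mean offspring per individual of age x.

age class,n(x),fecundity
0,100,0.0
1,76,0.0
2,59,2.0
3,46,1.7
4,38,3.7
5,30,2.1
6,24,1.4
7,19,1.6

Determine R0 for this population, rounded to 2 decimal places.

4.64

lx = nx/n0 = nx/100: 1, 0.76, 0.59, 0.46, 0.38, 0.3, 0.24, 0.19
lx·mx by age: 0, 0, 1.18, 0.782, 1.406, 0.63, 0.336, 0.304
R0 = Σ lx·mx = 4.638 → 4.64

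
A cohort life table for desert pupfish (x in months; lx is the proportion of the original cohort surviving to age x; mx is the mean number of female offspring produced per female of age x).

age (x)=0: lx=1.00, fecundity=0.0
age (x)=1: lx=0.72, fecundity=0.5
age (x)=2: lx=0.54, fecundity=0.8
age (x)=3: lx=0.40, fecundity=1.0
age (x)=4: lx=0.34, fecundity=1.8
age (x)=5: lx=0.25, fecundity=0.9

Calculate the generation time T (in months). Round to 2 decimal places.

lx·mx: 0, 0.36, 0.432, 0.4, 0.612, 0.225 → R0 = 2.029
x·lx·mx: 0, 0.36, 0.864, 1.2, 2.448, 1.125 → Σ = 5.997
T = 5.997 / 2.029 = 2.955643… → 2.96

2.96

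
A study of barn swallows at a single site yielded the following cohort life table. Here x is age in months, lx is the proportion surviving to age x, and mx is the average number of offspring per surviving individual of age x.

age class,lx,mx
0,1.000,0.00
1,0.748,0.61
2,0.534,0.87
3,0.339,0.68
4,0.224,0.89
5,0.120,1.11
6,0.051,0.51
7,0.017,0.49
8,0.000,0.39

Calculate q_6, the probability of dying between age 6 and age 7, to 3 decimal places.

q_6 = (l_6 − l_7) / l_6 = (0.051 − 0.017) / 0.051
     = 0.034 / 0.051 = 0.666667… → 0.667

0.667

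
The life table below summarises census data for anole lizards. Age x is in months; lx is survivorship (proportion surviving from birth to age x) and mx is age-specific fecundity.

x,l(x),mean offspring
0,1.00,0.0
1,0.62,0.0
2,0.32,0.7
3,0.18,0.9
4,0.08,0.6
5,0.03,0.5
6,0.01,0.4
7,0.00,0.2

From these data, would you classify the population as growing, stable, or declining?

R0 = Σ lx·mx = 0 + 0 + 0.224 + 0.162 + 0.048 + 0.015 + 0.004 + 0 = 0.453
R0 < 1, so the population is declining.

declining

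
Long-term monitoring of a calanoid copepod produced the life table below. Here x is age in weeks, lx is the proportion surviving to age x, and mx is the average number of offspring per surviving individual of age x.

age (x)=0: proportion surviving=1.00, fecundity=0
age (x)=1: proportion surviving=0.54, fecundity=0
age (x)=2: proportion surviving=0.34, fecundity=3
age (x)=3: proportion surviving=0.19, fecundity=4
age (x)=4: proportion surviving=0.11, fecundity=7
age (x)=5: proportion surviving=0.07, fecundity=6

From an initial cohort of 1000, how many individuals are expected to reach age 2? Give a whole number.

340

Expected survivors = N0 · l_2 = 1000 × 0.34 = 340 → 340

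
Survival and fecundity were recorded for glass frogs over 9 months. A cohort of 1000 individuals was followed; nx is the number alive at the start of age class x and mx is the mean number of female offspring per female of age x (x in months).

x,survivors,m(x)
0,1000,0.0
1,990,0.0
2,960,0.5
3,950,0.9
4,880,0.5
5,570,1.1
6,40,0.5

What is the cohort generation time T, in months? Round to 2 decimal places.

lx = nx/n0 = nx/1000: 1, 0.99, 0.96, 0.95, 0.88, 0.57, 0.04
lx·mx: 0, 0, 0.48, 0.855, 0.44, 0.627, 0.02 → R0 = 2.422
x·lx·mx: 0, 0, 0.96, 2.565, 1.76, 3.135, 0.12 → Σ = 8.54
T = 8.54 / 2.422 = 3.526012… → 3.53

3.53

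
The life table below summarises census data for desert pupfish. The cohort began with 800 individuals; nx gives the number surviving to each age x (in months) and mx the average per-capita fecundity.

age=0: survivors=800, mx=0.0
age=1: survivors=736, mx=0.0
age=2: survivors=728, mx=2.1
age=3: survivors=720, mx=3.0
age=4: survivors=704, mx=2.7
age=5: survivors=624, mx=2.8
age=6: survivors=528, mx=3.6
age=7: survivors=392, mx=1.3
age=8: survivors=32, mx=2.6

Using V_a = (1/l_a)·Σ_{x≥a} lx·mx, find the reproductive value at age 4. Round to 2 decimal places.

8.72

lx = nx/n0 = nx/800: 1, 0.92, 0.91, 0.9, 0.88, 0.78, 0.66, 0.49, 0.04
lx·mx for x ≥ 4: 2.376, 2.184, 2.376, 0.637, 0.104 → sum = 7.677
V_4 = 7.677 / l_4 = 7.677 / 0.88 = 8.723864… → 8.72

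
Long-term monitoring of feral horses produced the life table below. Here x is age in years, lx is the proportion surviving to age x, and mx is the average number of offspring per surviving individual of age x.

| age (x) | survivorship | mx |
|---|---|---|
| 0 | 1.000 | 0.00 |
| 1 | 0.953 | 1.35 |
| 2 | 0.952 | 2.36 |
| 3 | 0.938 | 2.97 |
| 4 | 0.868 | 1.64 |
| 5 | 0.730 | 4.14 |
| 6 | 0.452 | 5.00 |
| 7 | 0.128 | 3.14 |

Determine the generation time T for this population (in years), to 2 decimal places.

lx·mx: 0, 1.28655, 2.24672, 2.78586, 1.42352, 3.0222, 2.26, 0.40192 → R0 = 13.42677
x·lx·mx: 0, 1.28655, 4.49344, 8.35758, 5.69408, 15.111, 13.56, 2.81344 → Σ = 51.31609
T = 51.31609 / 13.42677 = 3.821924… → 3.82

3.82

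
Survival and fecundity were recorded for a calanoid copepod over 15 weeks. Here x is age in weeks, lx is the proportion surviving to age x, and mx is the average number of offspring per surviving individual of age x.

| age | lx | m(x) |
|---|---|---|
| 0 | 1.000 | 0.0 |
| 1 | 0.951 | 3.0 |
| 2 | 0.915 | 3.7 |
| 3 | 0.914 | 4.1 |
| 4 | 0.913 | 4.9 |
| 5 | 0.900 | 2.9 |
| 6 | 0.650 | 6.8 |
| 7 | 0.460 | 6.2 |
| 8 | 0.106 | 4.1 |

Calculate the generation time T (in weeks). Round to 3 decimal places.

4.108

lx·mx: 0, 2.853, 3.3855, 3.7474, 4.4737, 2.61, 4.42, 2.852, 0.4346 → R0 = 24.7762
x·lx·mx: 0, 2.853, 6.771, 11.2422, 17.8948, 13.05, 26.52, 19.964, 3.4768 → Σ = 101.7718
T = 101.7718 / 24.7762 = 4.107644… → 4.108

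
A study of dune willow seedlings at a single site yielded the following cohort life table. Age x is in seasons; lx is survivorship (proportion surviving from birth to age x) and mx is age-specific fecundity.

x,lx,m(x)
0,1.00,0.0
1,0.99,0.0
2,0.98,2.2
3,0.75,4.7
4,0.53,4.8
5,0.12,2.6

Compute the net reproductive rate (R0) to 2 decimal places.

8.54

lx·mx by age: 0, 0, 2.156, 3.525, 2.544, 0.312
R0 = Σ lx·mx = 8.537 → 8.54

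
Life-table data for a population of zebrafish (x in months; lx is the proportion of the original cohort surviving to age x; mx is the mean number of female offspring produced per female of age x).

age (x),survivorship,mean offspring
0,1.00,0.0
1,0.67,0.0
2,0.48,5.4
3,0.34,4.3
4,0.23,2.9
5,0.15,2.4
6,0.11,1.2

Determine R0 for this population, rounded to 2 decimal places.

lx·mx by age: 0, 0, 2.592, 1.462, 0.667, 0.36, 0.132
R0 = Σ lx·mx = 5.213 → 5.21

5.21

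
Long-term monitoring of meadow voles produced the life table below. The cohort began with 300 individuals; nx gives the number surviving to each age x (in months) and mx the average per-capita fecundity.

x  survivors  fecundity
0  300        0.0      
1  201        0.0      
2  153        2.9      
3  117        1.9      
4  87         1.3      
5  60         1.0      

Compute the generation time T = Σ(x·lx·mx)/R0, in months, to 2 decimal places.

lx = nx/n0 = nx/300: 1, 0.67, 0.51, 0.39, 0.29, 0.2
lx·mx: 0, 0, 1.479, 0.741, 0.377, 0.2 → R0 = 2.797
x·lx·mx: 0, 0, 2.958, 2.223, 1.508, 1 → Σ = 7.689
T = 7.689 / 2.797 = 2.749017… → 2.75

2.75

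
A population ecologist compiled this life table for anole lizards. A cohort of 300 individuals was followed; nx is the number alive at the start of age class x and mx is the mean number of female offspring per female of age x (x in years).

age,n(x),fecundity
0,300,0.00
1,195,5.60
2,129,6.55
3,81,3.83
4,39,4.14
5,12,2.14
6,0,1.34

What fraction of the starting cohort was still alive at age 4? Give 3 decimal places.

0.130

l_4 = n_4/n_0 = 39/300 = 0.13 → 0.130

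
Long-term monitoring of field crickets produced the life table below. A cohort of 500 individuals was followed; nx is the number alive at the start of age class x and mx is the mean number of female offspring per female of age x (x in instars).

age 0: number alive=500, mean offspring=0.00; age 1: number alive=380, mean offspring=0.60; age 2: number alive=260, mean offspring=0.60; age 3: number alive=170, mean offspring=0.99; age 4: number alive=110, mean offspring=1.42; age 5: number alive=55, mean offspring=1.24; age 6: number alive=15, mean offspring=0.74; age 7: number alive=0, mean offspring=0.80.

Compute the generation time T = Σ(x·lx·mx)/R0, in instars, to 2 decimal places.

lx = nx/n0 = nx/500: 1, 0.76, 0.52, 0.34, 0.22, 0.11, 0.03, 0
lx·mx: 0, 0.456, 0.312, 0.3366, 0.3124, 0.1364, 0.0222, 0 → R0 = 1.5756
x·lx·mx: 0, 0.456, 0.624, 1.0098, 1.2496, 0.682, 0.1332, 0 → Σ = 4.1546
T = 4.1546 / 1.5756 = 2.636837… → 2.64

2.64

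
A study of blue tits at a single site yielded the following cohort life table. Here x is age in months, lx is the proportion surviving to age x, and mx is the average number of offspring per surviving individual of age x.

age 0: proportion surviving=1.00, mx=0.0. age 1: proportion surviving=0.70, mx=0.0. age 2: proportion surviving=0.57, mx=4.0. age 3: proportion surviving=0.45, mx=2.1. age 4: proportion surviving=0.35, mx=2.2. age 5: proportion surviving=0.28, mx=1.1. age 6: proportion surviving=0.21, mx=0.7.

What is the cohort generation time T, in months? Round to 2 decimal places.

2.90

lx·mx: 0, 0, 2.28, 0.945, 0.77, 0.308, 0.147 → R0 = 4.45
x·lx·mx: 0, 0, 4.56, 2.835, 3.08, 1.54, 0.882 → Σ = 12.897
T = 12.897 / 4.45 = 2.898202… → 2.90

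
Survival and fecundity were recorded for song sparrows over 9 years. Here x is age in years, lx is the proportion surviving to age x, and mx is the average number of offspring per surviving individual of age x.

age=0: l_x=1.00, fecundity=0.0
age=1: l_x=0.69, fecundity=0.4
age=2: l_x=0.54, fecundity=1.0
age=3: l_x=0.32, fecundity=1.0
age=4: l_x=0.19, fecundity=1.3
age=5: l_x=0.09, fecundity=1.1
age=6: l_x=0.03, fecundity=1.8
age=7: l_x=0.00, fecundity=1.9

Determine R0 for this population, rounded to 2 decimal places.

lx·mx by age: 0, 0.276, 0.54, 0.32, 0.247, 0.099, 0.054, 0
R0 = Σ lx·mx = 1.536 → 1.54

1.54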